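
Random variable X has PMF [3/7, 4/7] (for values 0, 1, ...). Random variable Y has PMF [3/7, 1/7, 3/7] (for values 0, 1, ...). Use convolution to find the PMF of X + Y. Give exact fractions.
P(X+Y=k) = Σ_i P(X=i)·P(Y=k-i) — a convolution of [3/7, 4/7] and [3/7, 1/7, 3/7]. P(X+Y=0) = (3/7)×(3/7) = 9/49; P(X+Y=1) = (3/7)×(1/7) + (4/7)×(3/7) = 3/49 + 12/49 = 15/49; P(X+Y=2) = (3/7)×(3/7) + (4/7)×(1/7) = 9/49 + 4/49 = 13/49; P(X+Y=3) = (4/7)×(3/7) = 12/49. PMF: [9/49, 15/49, 13/49, 12/49] (sums to 1 ✓)

[9/49, 15/49, 13/49, 12/49]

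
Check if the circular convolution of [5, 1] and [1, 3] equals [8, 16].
Recompute circular convolution of [5, 1] and [1, 3]: y[0] = 5×1 + 1×3 = 8; y[1] = 5×3 + 1×1 = 16 → [8, 16]. Given [8, 16] matches, so answer: Yes

Yes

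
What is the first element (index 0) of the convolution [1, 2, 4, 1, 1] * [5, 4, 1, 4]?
Use y[k] = Σ_i a[i]·b[k-i] at k=0. y[0] = 1×5 = 5

5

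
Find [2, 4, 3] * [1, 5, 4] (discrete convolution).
y[0] = 2×1 = 2; y[1] = 2×5 + 4×1 = 14; y[2] = 2×4 + 4×5 + 3×1 = 31; y[3] = 4×4 + 3×5 = 31; y[4] = 3×4 = 12

[2, 14, 31, 31, 12]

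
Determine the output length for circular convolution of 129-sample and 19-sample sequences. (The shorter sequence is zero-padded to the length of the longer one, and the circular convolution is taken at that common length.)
Circular convolution (zero-padding the shorter input) has length max(m, n) = max(129, 19) = 129

129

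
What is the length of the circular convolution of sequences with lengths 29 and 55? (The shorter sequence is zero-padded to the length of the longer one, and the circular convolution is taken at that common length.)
Circular convolution (zero-padding the shorter input) has length max(m, n) = max(29, 55) = 55

55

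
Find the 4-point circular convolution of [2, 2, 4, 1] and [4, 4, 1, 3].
Use y[k] = Σ_j s[j]·t[(k-j) mod 4]. y[0] = 2×4 + 2×3 + 4×1 + 1×4 = 22; y[1] = 2×4 + 2×4 + 4×3 + 1×1 = 29; y[2] = 2×1 + 2×4 + 4×4 + 1×3 = 29; y[3] = 2×3 + 2×1 + 4×4 + 1×4 = 28. Result: [22, 29, 29, 28]

[22, 29, 29, 28]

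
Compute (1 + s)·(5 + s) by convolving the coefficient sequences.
Ascending coefficients: a = [1, 1], b = [5, 1]. c[0] = 1×5 = 5; c[1] = 1×1 + 1×5 = 6; c[2] = 1×1 = 1. Result coefficients: [5, 6, 1] → 5 + 6s + s^2

5 + 6s + s^2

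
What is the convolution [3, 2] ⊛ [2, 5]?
y[0] = 3×2 = 6; y[1] = 3×5 + 2×2 = 19; y[2] = 2×5 = 10

[6, 19, 10]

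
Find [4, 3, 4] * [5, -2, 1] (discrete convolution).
y[0] = 4×5 = 20; y[1] = 4×-2 + 3×5 = 7; y[2] = 4×1 + 3×-2 + 4×5 = 18; y[3] = 3×1 + 4×-2 = -5; y[4] = 4×1 = 4

[20, 7, 18, -5, 4]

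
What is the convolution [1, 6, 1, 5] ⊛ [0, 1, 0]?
y[0] = 1×0 = 0; y[1] = 1×1 + 6×0 = 1; y[2] = 1×0 + 6×1 + 1×0 = 6; y[3] = 6×0 + 1×1 + 5×0 = 1; y[4] = 1×0 + 5×1 = 5; y[5] = 5×0 = 0

[0, 1, 6, 1, 5, 0]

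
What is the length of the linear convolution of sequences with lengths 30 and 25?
Linear/full convolution length: m + n - 1 = 30 + 25 - 1 = 54

54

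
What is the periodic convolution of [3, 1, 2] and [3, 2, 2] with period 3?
Use y[k] = Σ_j s[j]·t[(k-j) mod 3]. y[0] = 3×3 + 1×2 + 2×2 = 15; y[1] = 3×2 + 1×3 + 2×2 = 13; y[2] = 3×2 + 1×2 + 2×3 = 14. Result: [15, 13, 14]

[15, 13, 14]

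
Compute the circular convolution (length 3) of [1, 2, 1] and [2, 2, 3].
Use y[k] = Σ_j u[j]·v[(k-j) mod 3]. y[0] = 1×2 + 2×3 + 1×2 = 10; y[1] = 1×2 + 2×2 + 1×3 = 9; y[2] = 1×3 + 2×2 + 1×2 = 9. Result: [10, 9, 9]

[10, 9, 9]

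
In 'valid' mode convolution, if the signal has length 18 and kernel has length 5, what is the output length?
'Valid' mode counts only positions where the kernel fully overlaps the signal: m - n + 1 = 18 - 5 + 1 = 14

14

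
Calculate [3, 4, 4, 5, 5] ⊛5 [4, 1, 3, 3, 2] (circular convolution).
Use y[k] = Σ_j x[j]·h[(k-j) mod 5]. y[0] = 3×4 + 4×2 + 4×3 + 5×3 + 5×1 = 52; y[1] = 3×1 + 4×4 + 4×2 + 5×3 + 5×3 = 57; y[2] = 3×3 + 4×1 + 4×4 + 5×2 + 5×3 = 54; y[3] = 3×3 + 4×3 + 4×1 + 5×4 + 5×2 = 55; y[4] = 3×2 + 4×3 + 4×3 + 5×1 + 5×4 = 55. Result: [52, 57, 54, 55, 55]

[52, 57, 54, 55, 55]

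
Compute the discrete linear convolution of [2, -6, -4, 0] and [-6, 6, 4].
y[0] = 2×-6 = -12; y[1] = 2×6 + -6×-6 = 48; y[2] = 2×4 + -6×6 + -4×-6 = -4; y[3] = -6×4 + -4×6 + 0×-6 = -48; y[4] = -4×4 + 0×6 = -16; y[5] = 0×4 = 0

[-12, 48, -4, -48, -16, 0]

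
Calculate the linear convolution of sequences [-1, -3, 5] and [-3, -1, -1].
y[0] = -1×-3 = 3; y[1] = -1×-1 + -3×-3 = 10; y[2] = -1×-1 + -3×-1 + 5×-3 = -11; y[3] = -3×-1 + 5×-1 = -2; y[4] = 5×-1 = -5

[3, 10, -11, -2, -5]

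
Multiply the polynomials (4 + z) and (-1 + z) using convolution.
Ascending coefficients: a = [4, 1], b = [-1, 1]. c[0] = 4×-1 = -4; c[1] = 4×1 + 1×-1 = 3; c[2] = 1×1 = 1. Result coefficients: [-4, 3, 1] → -4 + 3z + z^2

-4 + 3z + z^2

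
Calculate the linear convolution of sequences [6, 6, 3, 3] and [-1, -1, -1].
y[0] = 6×-1 = -6; y[1] = 6×-1 + 6×-1 = -12; y[2] = 6×-1 + 6×-1 + 3×-1 = -15; y[3] = 6×-1 + 3×-1 + 3×-1 = -12; y[4] = 3×-1 + 3×-1 = -6; y[5] = 3×-1 = -3

[-6, -12, -15, -12, -6, -3]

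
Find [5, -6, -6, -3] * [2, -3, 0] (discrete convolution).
y[0] = 5×2 = 10; y[1] = 5×-3 + -6×2 = -27; y[2] = 5×0 + -6×-3 + -6×2 = 6; y[3] = -6×0 + -6×-3 + -3×2 = 12; y[4] = -6×0 + -3×-3 = 9; y[5] = -3×0 = 0

[10, -27, 6, 12, 9, 0]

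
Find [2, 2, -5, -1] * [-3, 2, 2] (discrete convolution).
y[0] = 2×-3 = -6; y[1] = 2×2 + 2×-3 = -2; y[2] = 2×2 + 2×2 + -5×-3 = 23; y[3] = 2×2 + -5×2 + -1×-3 = -3; y[4] = -5×2 + -1×2 = -12; y[5] = -1×2 = -2

[-6, -2, 23, -3, -12, -2]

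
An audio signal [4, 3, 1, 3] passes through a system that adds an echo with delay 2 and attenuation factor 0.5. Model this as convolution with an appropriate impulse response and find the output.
Direct-path + delayed-attenuated-path model → impulse response h = [1, 0, 0.5] (1 at lag 0, 0.5 at lag 2). Output y[n] = x[n] + 0.5·x[n - 2] (with x[n] = 0 outside 0..3): y[0] = 4 + 0.5×0 = 4; y[1] = 3 + 0.5×0 = 3; y[2] = 1 + 0.5×4 = 3.0; y[3] = 3 + 0.5×3 = 4.5; y[4] = 0 + 0.5×1 = 0.5; y[5] = 0 + 0.5×3 = 1.5. So y = [4, 3, 3.0, 4.5, 0.5, 1.5]

[4, 3, 3.0, 4.5, 0.5, 1.5]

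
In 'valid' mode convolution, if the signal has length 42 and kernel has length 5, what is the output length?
'Valid' mode counts only positions where the kernel fully overlaps the signal: m - n + 1 = 42 - 5 + 1 = 38

38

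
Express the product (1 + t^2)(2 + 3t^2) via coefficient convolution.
Ascending coefficients: a = [1, 0, 1], b = [2, 0, 3]. c[0] = 1×2 = 2; c[1] = 1×0 + 0×2 = 0; c[2] = 1×3 + 0×0 + 1×2 = 5; c[3] = 0×3 + 1×0 = 0; c[4] = 1×3 = 3. Result coefficients: [2, 0, 5, 0, 3] → 2 + 5t^2 + 3t^4

2 + 5t^2 + 3t^4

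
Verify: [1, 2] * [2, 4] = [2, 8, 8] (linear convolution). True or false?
Recompute linear convolution of [1, 2] and [2, 4]: y[0] = 1×2 = 2; y[1] = 1×4 + 2×2 = 8; y[2] = 2×4 = 8 → [2, 8, 8]. Given [2, 8, 8] matches, so answer: Yes

Yes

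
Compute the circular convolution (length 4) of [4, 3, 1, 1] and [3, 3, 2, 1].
Use y[k] = Σ_j x[j]·h[(k-j) mod 4]. y[0] = 4×3 + 3×1 + 1×2 + 1×3 = 20; y[1] = 4×3 + 3×3 + 1×1 + 1×2 = 24; y[2] = 4×2 + 3×3 + 1×3 + 1×1 = 21; y[3] = 4×1 + 3×2 + 1×3 + 1×3 = 16. Result: [20, 24, 21, 16]

[20, 24, 21, 16]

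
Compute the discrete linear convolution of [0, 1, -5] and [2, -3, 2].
y[0] = 0×2 = 0; y[1] = 0×-3 + 1×2 = 2; y[2] = 0×2 + 1×-3 + -5×2 = -13; y[3] = 1×2 + -5×-3 = 17; y[4] = -5×2 = -10

[0, 2, -13, 17, -10]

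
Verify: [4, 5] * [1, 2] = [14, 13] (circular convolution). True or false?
Recompute circular convolution of [4, 5] and [1, 2]: y[0] = 4×1 + 5×2 = 14; y[1] = 4×2 + 5×1 = 13 → [14, 13]. Given [14, 13] matches, so answer: Yes

Yes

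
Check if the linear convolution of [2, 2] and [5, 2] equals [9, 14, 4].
Recompute linear convolution of [2, 2] and [5, 2]: y[0] = 2×5 = 10; y[1] = 2×2 + 2×5 = 14; y[2] = 2×2 = 4 → [10, 14, 4]. Compare to given [9, 14, 4]: they differ at index 0: given 9, correct 10, so answer: No

No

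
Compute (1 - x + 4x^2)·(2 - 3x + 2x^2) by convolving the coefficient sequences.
Ascending coefficients: a = [1, -1, 4], b = [2, -3, 2]. c[0] = 1×2 = 2; c[1] = 1×-3 + -1×2 = -5; c[2] = 1×2 + -1×-3 + 4×2 = 13; c[3] = -1×2 + 4×-3 = -14; c[4] = 4×2 = 8. Result coefficients: [2, -5, 13, -14, 8] → 2 - 5x + 13x^2 - 14x^3 + 8x^4

2 - 5x + 13x^2 - 14x^3 + 8x^4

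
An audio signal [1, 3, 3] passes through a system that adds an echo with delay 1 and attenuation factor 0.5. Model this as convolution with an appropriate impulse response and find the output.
Direct-path + delayed-attenuated-path model → impulse response h = [1, 0.5] (1 at lag 0, 0.5 at lag 1). Output y[n] = x[n] + 0.5·x[n - 1] (with x[n] = 0 outside 0..2): y[0] = 1 + 0.5×0 = 1; y[1] = 3 + 0.5×1 = 3.5; y[2] = 3 + 0.5×3 = 4.5; y[3] = 0 + 0.5×3 = 1.5. So y = [1, 3.5, 4.5, 1.5]

[1, 3.5, 4.5, 1.5]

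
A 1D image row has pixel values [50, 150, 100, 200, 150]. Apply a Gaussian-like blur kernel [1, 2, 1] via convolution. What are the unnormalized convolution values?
Convolve image row [50, 150, 100, 200, 150] with kernel [1, 2, 1]: y[0] = 50×1 = 50; y[1] = 50×2 + 150×1 = 250; y[2] = 50×1 + 150×2 + 100×1 = 450; y[3] = 150×1 + 100×2 + 200×1 = 550; y[4] = 100×1 + 200×2 + 150×1 = 650; y[5] = 200×1 + 150×2 = 500; y[6] = 150×1 = 150 → [50, 250, 450, 550, 650, 500, 150]. Normalization factor = sum(kernel) = 4.

[50, 250, 450, 550, 650, 500, 150]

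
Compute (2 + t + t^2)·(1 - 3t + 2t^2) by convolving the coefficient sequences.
Ascending coefficients: a = [2, 1, 1], b = [1, -3, 2]. c[0] = 2×1 = 2; c[1] = 2×-3 + 1×1 = -5; c[2] = 2×2 + 1×-3 + 1×1 = 2; c[3] = 1×2 + 1×-3 = -1; c[4] = 1×2 = 2. Result coefficients: [2, -5, 2, -1, 2] → 2 - 5t + 2t^2 - t^3 + 2t^4

2 - 5t + 2t^2 - t^3 + 2t^4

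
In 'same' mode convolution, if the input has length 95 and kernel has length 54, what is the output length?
'Same' mode returns an output with the same length as the input: 95

95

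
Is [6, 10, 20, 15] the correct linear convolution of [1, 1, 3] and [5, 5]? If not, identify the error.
Recompute linear convolution of [1, 1, 3] and [5, 5]: y[0] = 1×5 = 5; y[1] = 1×5 + 1×5 = 10; y[2] = 1×5 + 3×5 = 20; y[3] = 3×5 = 15 → [5, 10, 20, 15]. Compare to given [6, 10, 20, 15]: they differ at index 0: given 6, correct 5, so answer: No

No. Error at index 0: given 6, correct 5.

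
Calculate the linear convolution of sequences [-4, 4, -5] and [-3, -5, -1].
y[0] = -4×-3 = 12; y[1] = -4×-5 + 4×-3 = 8; y[2] = -4×-1 + 4×-5 + -5×-3 = -1; y[3] = 4×-1 + -5×-5 = 21; y[4] = -5×-1 = 5

[12, 8, -1, 21, 5]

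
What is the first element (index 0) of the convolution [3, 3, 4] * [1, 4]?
Use y[k] = Σ_i a[i]·b[k-i] at k=0. y[0] = 3×1 = 3

3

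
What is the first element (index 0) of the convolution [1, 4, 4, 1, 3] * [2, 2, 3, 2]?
Use y[k] = Σ_i a[i]·b[k-i] at k=0. y[0] = 1×2 = 2

2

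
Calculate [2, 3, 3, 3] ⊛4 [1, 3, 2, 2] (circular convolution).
Use y[k] = Σ_j f[j]·g[(k-j) mod 4]. y[0] = 2×1 + 3×2 + 3×2 + 3×3 = 23; y[1] = 2×3 + 3×1 + 3×2 + 3×2 = 21; y[2] = 2×2 + 3×3 + 3×1 + 3×2 = 22; y[3] = 2×2 + 3×2 + 3×3 + 3×1 = 22. Result: [23, 21, 22, 22]

[23, 21, 22, 22]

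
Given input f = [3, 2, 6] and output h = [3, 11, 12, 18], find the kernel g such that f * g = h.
Output length 4 = len(f) + len(g) - 1 ⇒ len(g) = 2. Solve g forward using g[k] = (h[k] - Σ_{i≥1} f[i]·g[k-i]) / f[0]: g[0] = h[0] / f[0] = 3 / 3 = 1; g[1] = (h[1] - 2×1) / f[0] = (11 - 2×1) / 3 = 3. So g = [1, 3]. Forward-check [3, 2, 6] * [1, 3]: h[0] = 3×1 = 3; h[1] = 3×3 + 2×1 = 11; h[2] = 2×3 + 6×1 = 12; h[3] = 6×3 = 18 → [3, 11, 12, 18] ✓

[1, 3]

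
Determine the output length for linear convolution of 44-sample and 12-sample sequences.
Linear/full convolution length: m + n - 1 = 44 + 12 - 1 = 55

55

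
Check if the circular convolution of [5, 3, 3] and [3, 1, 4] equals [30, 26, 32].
Recompute circular convolution of [5, 3, 3] and [3, 1, 4]: y[0] = 5×3 + 3×4 + 3×1 = 30; y[1] = 5×1 + 3×3 + 3×4 = 26; y[2] = 5×4 + 3×1 + 3×3 = 32 → [30, 26, 32]. Given [30, 26, 32] matches, so answer: Yes

Yes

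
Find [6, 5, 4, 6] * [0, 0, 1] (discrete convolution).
y[0] = 6×0 = 0; y[1] = 6×0 + 5×0 = 0; y[2] = 6×1 + 5×0 + 4×0 = 6; y[3] = 5×1 + 4×0 + 6×0 = 5; y[4] = 4×1 + 6×0 = 4; y[5] = 6×1 = 6

[0, 0, 6, 5, 4, 6]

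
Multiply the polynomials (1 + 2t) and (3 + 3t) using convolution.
Ascending coefficients: a = [1, 2], b = [3, 3]. c[0] = 1×3 = 3; c[1] = 1×3 + 2×3 = 9; c[2] = 2×3 = 6. Result coefficients: [3, 9, 6] → 3 + 9t + 6t^2

3 + 9t + 6t^2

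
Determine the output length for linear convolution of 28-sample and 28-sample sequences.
Linear/full convolution length: m + n - 1 = 28 + 28 - 1 = 55

55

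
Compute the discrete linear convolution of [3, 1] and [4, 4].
y[0] = 3×4 = 12; y[1] = 3×4 + 1×4 = 16; y[2] = 1×4 = 4

[12, 16, 4]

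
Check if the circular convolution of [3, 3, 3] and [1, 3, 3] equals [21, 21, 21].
Recompute circular convolution of [3, 3, 3] and [1, 3, 3]: y[0] = 3×1 + 3×3 + 3×3 = 21; y[1] = 3×3 + 3×1 + 3×3 = 21; y[2] = 3×3 + 3×3 + 3×1 = 21 → [21, 21, 21]. Given [21, 21, 21] matches, so answer: Yes

Yes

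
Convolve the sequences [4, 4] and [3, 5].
y[0] = 4×3 = 12; y[1] = 4×5 + 4×3 = 32; y[2] = 4×5 = 20

[12, 32, 20]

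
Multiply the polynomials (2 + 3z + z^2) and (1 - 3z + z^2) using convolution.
Ascending coefficients: a = [2, 3, 1], b = [1, -3, 1]. c[0] = 2×1 = 2; c[1] = 2×-3 + 3×1 = -3; c[2] = 2×1 + 3×-3 + 1×1 = -6; c[3] = 3×1 + 1×-3 = 0; c[4] = 1×1 = 1. Result coefficients: [2, -3, -6, 0, 1] → 2 - 3z - 6z^2 + z^4

2 - 3z - 6z^2 + z^4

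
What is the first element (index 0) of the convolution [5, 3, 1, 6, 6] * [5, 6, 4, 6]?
Use y[k] = Σ_i a[i]·b[k-i] at k=0. y[0] = 5×5 = 25

25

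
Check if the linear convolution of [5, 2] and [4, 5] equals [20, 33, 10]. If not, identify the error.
Recompute linear convolution of [5, 2] and [4, 5]: y[0] = 5×4 = 20; y[1] = 5×5 + 2×4 = 33; y[2] = 2×5 = 10 → [20, 33, 10]. Given [20, 33, 10] matches, so answer: Yes

Yes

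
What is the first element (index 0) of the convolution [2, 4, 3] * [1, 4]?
Use y[k] = Σ_i a[i]·b[k-i] at k=0. y[0] = 2×1 = 2

2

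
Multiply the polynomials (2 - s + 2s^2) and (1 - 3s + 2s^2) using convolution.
Ascending coefficients: a = [2, -1, 2], b = [1, -3, 2]. c[0] = 2×1 = 2; c[1] = 2×-3 + -1×1 = -7; c[2] = 2×2 + -1×-3 + 2×1 = 9; c[3] = -1×2 + 2×-3 = -8; c[4] = 2×2 = 4. Result coefficients: [2, -7, 9, -8, 4] → 2 - 7s + 9s^2 - 8s^3 + 4s^4

2 - 7s + 9s^2 - 8s^3 + 4s^4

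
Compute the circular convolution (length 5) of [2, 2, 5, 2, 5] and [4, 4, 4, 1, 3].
Use y[k] = Σ_j a[j]·b[(k-j) mod 5]. y[0] = 2×4 + 2×3 + 5×1 + 2×4 + 5×4 = 47; y[1] = 2×4 + 2×4 + 5×3 + 2×1 + 5×4 = 53; y[2] = 2×4 + 2×4 + 5×4 + 2×3 + 5×1 = 47; y[3] = 2×1 + 2×4 + 5×4 + 2×4 + 5×3 = 53; y[4] = 2×3 + 2×1 + 5×4 + 2×4 + 5×4 = 56. Result: [47, 53, 47, 53, 56]

[47, 53, 47, 53, 56]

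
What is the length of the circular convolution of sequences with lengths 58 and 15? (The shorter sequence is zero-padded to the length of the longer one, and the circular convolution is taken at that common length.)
Circular convolution (zero-padding the shorter input) has length max(m, n) = max(58, 15) = 58

58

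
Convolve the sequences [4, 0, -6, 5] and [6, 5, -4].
y[0] = 4×6 = 24; y[1] = 4×5 + 0×6 = 20; y[2] = 4×-4 + 0×5 + -6×6 = -52; y[3] = 0×-4 + -6×5 + 5×6 = 0; y[4] = -6×-4 + 5×5 = 49; y[5] = 5×-4 = -20

[24, 20, -52, 0, 49, -20]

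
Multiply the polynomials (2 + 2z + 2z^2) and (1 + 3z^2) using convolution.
Ascending coefficients: a = [2, 2, 2], b = [1, 0, 3]. c[0] = 2×1 = 2; c[1] = 2×0 + 2×1 = 2; c[2] = 2×3 + 2×0 + 2×1 = 8; c[3] = 2×3 + 2×0 = 6; c[4] = 2×3 = 6. Result coefficients: [2, 2, 8, 6, 6] → 2 + 2z + 8z^2 + 6z^3 + 6z^4

2 + 2z + 8z^2 + 6z^3 + 6z^4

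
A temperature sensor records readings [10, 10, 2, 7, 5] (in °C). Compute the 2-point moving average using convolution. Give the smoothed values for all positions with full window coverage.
2-point moving average kernel = [1, 1]. Apply in 'valid' mode (full window coverage): avg[0] = (10 + 10) / 2 = 10.0; avg[1] = (10 + 2) / 2 = 6.0; avg[2] = (2 + 7) / 2 = 4.5; avg[3] = (7 + 5) / 2 = 6.0. Smoothed values: [10.0, 6.0, 4.5, 6.0]

[10.0, 6.0, 4.5, 6.0]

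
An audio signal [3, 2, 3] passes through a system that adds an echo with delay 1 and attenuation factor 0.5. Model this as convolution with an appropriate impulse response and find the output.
Direct-path + delayed-attenuated-path model → impulse response h = [1, 0.5] (1 at lag 0, 0.5 at lag 1). Output y[n] = x[n] + 0.5·x[n - 1] (with x[n] = 0 outside 0..2): y[0] = 3 + 0.5×0 = 3; y[1] = 2 + 0.5×3 = 3.5; y[2] = 3 + 0.5×2 = 4.0; y[3] = 0 + 0.5×3 = 1.5. So y = [3, 3.5, 4.0, 1.5]

[3, 3.5, 4.0, 1.5]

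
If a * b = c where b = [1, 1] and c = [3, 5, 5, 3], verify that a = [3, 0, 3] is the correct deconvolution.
Forward-compute [3, 0, 3] * [1, 1]: c[0] = 3×1 = 3; c[1] = 3×1 + 0×1 = 3; c[2] = 0×1 + 3×1 = 3; c[3] = 3×1 = 3 → [3, 3, 3, 3]. Does not match given c = [3, 5, 5, 3].

Not verified. [3, 0, 3] * [1, 1] = [3, 3, 3, 3], which differs from [3, 5, 5, 3] at index 1.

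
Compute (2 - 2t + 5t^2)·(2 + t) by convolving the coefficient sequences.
Ascending coefficients: a = [2, -2, 5], b = [2, 1]. c[0] = 2×2 = 4; c[1] = 2×1 + -2×2 = -2; c[2] = -2×1 + 5×2 = 8; c[3] = 5×1 = 5. Result coefficients: [4, -2, 8, 5] → 4 - 2t + 8t^2 + 5t^3

4 - 2t + 8t^2 + 5t^3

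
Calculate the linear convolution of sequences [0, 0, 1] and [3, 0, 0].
y[0] = 0×3 = 0; y[1] = 0×0 + 0×3 = 0; y[2] = 0×0 + 0×0 + 1×3 = 3; y[3] = 0×0 + 1×0 = 0; y[4] = 1×0 = 0

[0, 0, 3, 0, 0]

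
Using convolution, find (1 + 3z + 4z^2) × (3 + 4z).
Ascending coefficients: a = [1, 3, 4], b = [3, 4]. c[0] = 1×3 = 3; c[1] = 1×4 + 3×3 = 13; c[2] = 3×4 + 4×3 = 24; c[3] = 4×4 = 16. Result coefficients: [3, 13, 24, 16] → 3 + 13z + 24z^2 + 16z^3

3 + 13z + 24z^2 + 16z^3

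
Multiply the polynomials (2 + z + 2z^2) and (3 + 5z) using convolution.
Ascending coefficients: a = [2, 1, 2], b = [3, 5]. c[0] = 2×3 = 6; c[1] = 2×5 + 1×3 = 13; c[2] = 1×5 + 2×3 = 11; c[3] = 2×5 = 10. Result coefficients: [6, 13, 11, 10] → 6 + 13z + 11z^2 + 10z^3

6 + 13z + 11z^2 + 10z^3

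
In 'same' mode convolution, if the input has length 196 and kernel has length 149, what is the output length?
'Same' mode returns an output with the same length as the input: 196

196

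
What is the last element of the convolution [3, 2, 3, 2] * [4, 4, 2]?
Use y[k] = Σ_i a[i]·b[k-i] at k=5. y[5] = 2×2 = 4

4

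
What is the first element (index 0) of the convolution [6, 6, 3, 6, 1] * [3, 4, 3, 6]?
Use y[k] = Σ_i a[i]·b[k-i] at k=0. y[0] = 6×3 = 18

18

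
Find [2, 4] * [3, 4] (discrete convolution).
y[0] = 2×3 = 6; y[1] = 2×4 + 4×3 = 20; y[2] = 4×4 = 16

[6, 20, 16]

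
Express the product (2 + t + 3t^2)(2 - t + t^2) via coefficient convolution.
Ascending coefficients: a = [2, 1, 3], b = [2, -1, 1]. c[0] = 2×2 = 4; c[1] = 2×-1 + 1×2 = 0; c[2] = 2×1 + 1×-1 + 3×2 = 7; c[3] = 1×1 + 3×-1 = -2; c[4] = 3×1 = 3. Result coefficients: [4, 0, 7, -2, 3] → 4 + 7t^2 - 2t^3 + 3t^4

4 + 7t^2 - 2t^3 + 3t^4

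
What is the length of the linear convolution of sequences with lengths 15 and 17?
Linear/full convolution length: m + n - 1 = 15 + 17 - 1 = 31

31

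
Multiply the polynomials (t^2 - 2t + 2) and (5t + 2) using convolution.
Ascending coefficients: a = [2, -2, 1], b = [2, 5]. c[0] = 2×2 = 4; c[1] = 2×5 + -2×2 = 6; c[2] = -2×5 + 1×2 = -8; c[3] = 1×5 = 5. Result coefficients: [4, 6, -8, 5] → 5t^3 - 8t^2 + 6t + 4

5t^3 - 8t^2 + 6t + 4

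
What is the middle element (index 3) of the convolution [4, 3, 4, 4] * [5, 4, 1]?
Use y[k] = Σ_i a[i]·b[k-i] at k=3. y[3] = 3×1 + 4×4 + 4×5 = 39

39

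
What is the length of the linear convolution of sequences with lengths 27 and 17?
Linear/full convolution length: m + n - 1 = 27 + 17 - 1 = 43

43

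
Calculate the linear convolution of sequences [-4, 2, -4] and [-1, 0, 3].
y[0] = -4×-1 = 4; y[1] = -4×0 + 2×-1 = -2; y[2] = -4×3 + 2×0 + -4×-1 = -8; y[3] = 2×3 + -4×0 = 6; y[4] = -4×3 = -12

[4, -2, -8, 6, -12]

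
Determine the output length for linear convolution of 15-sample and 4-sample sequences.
Linear/full convolution length: m + n - 1 = 15 + 4 - 1 = 18

18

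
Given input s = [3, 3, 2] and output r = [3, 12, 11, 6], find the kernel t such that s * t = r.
Output length 4 = len(s) + len(t) - 1 ⇒ len(t) = 2. Solve t forward using t[k] = (r[k] - Σ_{i≥1} s[i]·t[k-i]) / s[0]: t[0] = r[0] / s[0] = 3 / 3 = 1; t[1] = (r[1] - 3×1) / s[0] = (12 - 3×1) / 3 = 3. So t = [1, 3]. Forward-check [3, 3, 2] * [1, 3]: r[0] = 3×1 = 3; r[1] = 3×3 + 3×1 = 12; r[2] = 3×3 + 2×1 = 11; r[3] = 2×3 = 6 → [3, 12, 11, 6] ✓

[1, 3]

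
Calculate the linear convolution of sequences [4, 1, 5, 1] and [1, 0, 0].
y[0] = 4×1 = 4; y[1] = 4×0 + 1×1 = 1; y[2] = 4×0 + 1×0 + 5×1 = 5; y[3] = 1×0 + 5×0 + 1×1 = 1; y[4] = 5×0 + 1×0 = 0; y[5] = 1×0 = 0

[4, 1, 5, 1, 0, 0]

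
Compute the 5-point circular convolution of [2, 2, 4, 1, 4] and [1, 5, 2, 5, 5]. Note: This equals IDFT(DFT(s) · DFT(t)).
Either evaluate y[k] = Σ_j s[j]·t[(k-j) mod 5] directly, or use IDFT(DFT(s) · DFT(t)). y[0] = 2×1 + 2×5 + 4×5 + 1×2 + 4×5 = 54; y[1] = 2×5 + 2×1 + 4×5 + 1×5 + 4×2 = 45; y[2] = 2×2 + 2×5 + 4×1 + 1×5 + 4×5 = 43; y[3] = 2×5 + 2×2 + 4×5 + 1×1 + 4×5 = 55; y[4] = 2×5 + 2×5 + 4×2 + 1×5 + 4×1 = 37. Result: [54, 45, 43, 55, 37]

[54, 45, 43, 55, 37]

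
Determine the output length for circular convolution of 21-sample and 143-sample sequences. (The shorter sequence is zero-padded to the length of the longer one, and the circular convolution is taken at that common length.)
Circular convolution (zero-padding the shorter input) has length max(m, n) = max(21, 143) = 143

143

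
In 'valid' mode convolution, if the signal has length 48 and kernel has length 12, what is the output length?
'Valid' mode counts only positions where the kernel fully overlaps the signal: m - n + 1 = 48 - 12 + 1 = 37

37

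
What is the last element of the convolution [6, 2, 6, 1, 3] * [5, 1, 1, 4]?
Use y[k] = Σ_i a[i]·b[k-i] at k=7. y[7] = 3×4 = 12

12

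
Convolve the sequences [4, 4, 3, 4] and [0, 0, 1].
y[0] = 4×0 = 0; y[1] = 4×0 + 4×0 = 0; y[2] = 4×1 + 4×0 + 3×0 = 4; y[3] = 4×1 + 3×0 + 4×0 = 4; y[4] = 3×1 + 4×0 = 3; y[5] = 4×1 = 4

[0, 0, 4, 4, 3, 4]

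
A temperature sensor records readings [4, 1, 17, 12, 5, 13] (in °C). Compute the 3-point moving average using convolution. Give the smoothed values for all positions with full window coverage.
3-point moving average kernel = [1, 1, 1]. Apply in 'valid' mode (full window coverage): avg[0] = (4 + 1 + 17) / 3 = 7.33; avg[1] = (1 + 17 + 12) / 3 = 10.0; avg[2] = (17 + 12 + 5) / 3 = 11.33; avg[3] = (12 + 5 + 13) / 3 = 10.0. Smoothed values: [7.33, 10.0, 11.33, 10.0]

[7.33, 10.0, 11.33, 10.0]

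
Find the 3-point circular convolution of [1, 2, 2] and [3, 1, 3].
Use y[k] = Σ_j x[j]·h[(k-j) mod 3]. y[0] = 1×3 + 2×3 + 2×1 = 11; y[1] = 1×1 + 2×3 + 2×3 = 13; y[2] = 1×3 + 2×1 + 2×3 = 11. Result: [11, 13, 11]

[11, 13, 11]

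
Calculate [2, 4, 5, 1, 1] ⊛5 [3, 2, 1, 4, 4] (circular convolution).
Use y[k] = Σ_j x[j]·h[(k-j) mod 5]. y[0] = 2×3 + 4×4 + 5×4 + 1×1 + 1×2 = 45; y[1] = 2×2 + 4×3 + 5×4 + 1×4 + 1×1 = 41; y[2] = 2×1 + 4×2 + 5×3 + 1×4 + 1×4 = 33; y[3] = 2×4 + 4×1 + 5×2 + 1×3 + 1×4 = 29; y[4] = 2×4 + 4×4 + 5×1 + 1×2 + 1×3 = 34. Result: [45, 41, 33, 29, 34]

[45, 41, 33, 29, 34]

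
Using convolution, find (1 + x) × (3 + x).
Ascending coefficients: a = [1, 1], b = [3, 1]. c[0] = 1×3 = 3; c[1] = 1×1 + 1×3 = 4; c[2] = 1×1 = 1. Result coefficients: [3, 4, 1] → 3 + 4x + x^2

3 + 4x + x^2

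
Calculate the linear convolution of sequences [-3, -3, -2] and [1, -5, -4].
y[0] = -3×1 = -3; y[1] = -3×-5 + -3×1 = 12; y[2] = -3×-4 + -3×-5 + -2×1 = 25; y[3] = -3×-4 + -2×-5 = 22; y[4] = -2×-4 = 8

[-3, 12, 25, 22, 8]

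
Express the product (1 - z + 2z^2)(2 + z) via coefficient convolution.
Ascending coefficients: a = [1, -1, 2], b = [2, 1]. c[0] = 1×2 = 2; c[1] = 1×1 + -1×2 = -1; c[2] = -1×1 + 2×2 = 3; c[3] = 2×1 = 2. Result coefficients: [2, -1, 3, 2] → 2 - z + 3z^2 + 2z^3

2 - z + 3z^2 + 2z^3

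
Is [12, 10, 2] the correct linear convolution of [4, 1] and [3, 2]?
Recompute linear convolution of [4, 1] and [3, 2]: y[0] = 4×3 = 12; y[1] = 4×2 + 1×3 = 11; y[2] = 1×2 = 2 → [12, 11, 2]. Compare to given [12, 10, 2]: they differ at index 1: given 10, correct 11, so answer: No

No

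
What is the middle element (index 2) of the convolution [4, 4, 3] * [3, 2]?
Use y[k] = Σ_i a[i]·b[k-i] at k=2. y[2] = 4×2 + 3×3 = 17

17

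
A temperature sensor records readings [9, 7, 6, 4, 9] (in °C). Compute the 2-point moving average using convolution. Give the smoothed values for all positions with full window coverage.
2-point moving average kernel = [1, 1]. Apply in 'valid' mode (full window coverage): avg[0] = (9 + 7) / 2 = 8.0; avg[1] = (7 + 6) / 2 = 6.5; avg[2] = (6 + 4) / 2 = 5.0; avg[3] = (4 + 9) / 2 = 6.5. Smoothed values: [8.0, 6.5, 5.0, 6.5]

[8.0, 6.5, 5.0, 6.5]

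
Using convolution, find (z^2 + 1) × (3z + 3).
Ascending coefficients: a = [1, 0, 1], b = [3, 3]. c[0] = 1×3 = 3; c[1] = 1×3 + 0×3 = 3; c[2] = 0×3 + 1×3 = 3; c[3] = 1×3 = 3. Result coefficients: [3, 3, 3, 3] → 3z^3 + 3z^2 + 3z + 3

3z^3 + 3z^2 + 3z + 3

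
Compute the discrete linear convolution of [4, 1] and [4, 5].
y[0] = 4×4 = 16; y[1] = 4×5 + 1×4 = 24; y[2] = 1×5 = 5

[16, 24, 5]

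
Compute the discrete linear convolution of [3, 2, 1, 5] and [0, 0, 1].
y[0] = 3×0 = 0; y[1] = 3×0 + 2×0 = 0; y[2] = 3×1 + 2×0 + 1×0 = 3; y[3] = 2×1 + 1×0 + 5×0 = 2; y[4] = 1×1 + 5×0 = 1; y[5] = 5×1 = 5

[0, 0, 3, 2, 1, 5]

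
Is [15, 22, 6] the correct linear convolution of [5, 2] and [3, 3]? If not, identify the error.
Recompute linear convolution of [5, 2] and [3, 3]: y[0] = 5×3 = 15; y[1] = 5×3 + 2×3 = 21; y[2] = 2×3 = 6 → [15, 21, 6]. Compare to given [15, 22, 6]: they differ at index 1: given 22, correct 21, so answer: No

No. Error at index 1: given 22, correct 21.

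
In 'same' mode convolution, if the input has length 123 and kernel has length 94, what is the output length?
'Same' mode returns an output with the same length as the input: 123

123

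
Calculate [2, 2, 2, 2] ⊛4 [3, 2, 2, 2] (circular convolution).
Use y[k] = Σ_j s[j]·t[(k-j) mod 4]. y[0] = 2×3 + 2×2 + 2×2 + 2×2 = 18; y[1] = 2×2 + 2×3 + 2×2 + 2×2 = 18; y[2] = 2×2 + 2×2 + 2×3 + 2×2 = 18; y[3] = 2×2 + 2×2 + 2×2 + 2×3 = 18. Result: [18, 18, 18, 18]

[18, 18, 18, 18]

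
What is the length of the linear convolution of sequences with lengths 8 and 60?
Linear/full convolution length: m + n - 1 = 8 + 60 - 1 = 67

67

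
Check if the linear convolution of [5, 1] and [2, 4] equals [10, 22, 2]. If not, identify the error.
Recompute linear convolution of [5, 1] and [2, 4]: y[0] = 5×2 = 10; y[1] = 5×4 + 1×2 = 22; y[2] = 1×4 = 4 → [10, 22, 4]. Compare to given [10, 22, 2]: they differ at index 2: given 2, correct 4, so answer: No

No. Error at index 2: given 2, correct 4.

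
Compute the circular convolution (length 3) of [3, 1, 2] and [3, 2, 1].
Use y[k] = Σ_j s[j]·t[(k-j) mod 3]. y[0] = 3×3 + 1×1 + 2×2 = 14; y[1] = 3×2 + 1×3 + 2×1 = 11; y[2] = 3×1 + 1×2 + 2×3 = 11. Result: [14, 11, 11]

[14, 11, 11]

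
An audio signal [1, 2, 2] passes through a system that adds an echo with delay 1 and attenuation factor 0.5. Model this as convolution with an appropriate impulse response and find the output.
Direct-path + delayed-attenuated-path model → impulse response h = [1, 0.5] (1 at lag 0, 0.5 at lag 1). Output y[n] = x[n] + 0.5·x[n - 1] (with x[n] = 0 outside 0..2): y[0] = 1 + 0.5×0 = 1; y[1] = 2 + 0.5×1 = 2.5; y[2] = 2 + 0.5×2 = 3.0; y[3] = 0 + 0.5×2 = 1.0. So y = [1, 2.5, 3.0, 1.0]

[1, 2.5, 3.0, 1.0]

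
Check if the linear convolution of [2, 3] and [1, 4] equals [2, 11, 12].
Recompute linear convolution of [2, 3] and [1, 4]: y[0] = 2×1 = 2; y[1] = 2×4 + 3×1 = 11; y[2] = 3×4 = 12 → [2, 11, 12]. Given [2, 11, 12] matches, so answer: Yes

Yes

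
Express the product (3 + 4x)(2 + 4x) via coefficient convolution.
Ascending coefficients: a = [3, 4], b = [2, 4]. c[0] = 3×2 = 6; c[1] = 3×4 + 4×2 = 20; c[2] = 4×4 = 16. Result coefficients: [6, 20, 16] → 6 + 20x + 16x^2

6 + 20x + 16x^2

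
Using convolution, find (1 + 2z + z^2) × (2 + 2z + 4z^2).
Ascending coefficients: a = [1, 2, 1], b = [2, 2, 4]. c[0] = 1×2 = 2; c[1] = 1×2 + 2×2 = 6; c[2] = 1×4 + 2×2 + 1×2 = 10; c[3] = 2×4 + 1×2 = 10; c[4] = 1×4 = 4. Result coefficients: [2, 6, 10, 10, 4] → 2 + 6z + 10z^2 + 10z^3 + 4z^4

2 + 6z + 10z^2 + 10z^3 + 4z^4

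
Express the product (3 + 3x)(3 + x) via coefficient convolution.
Ascending coefficients: a = [3, 3], b = [3, 1]. c[0] = 3×3 = 9; c[1] = 3×1 + 3×3 = 12; c[2] = 3×1 = 3. Result coefficients: [9, 12, 3] → 9 + 12x + 3x^2

9 + 12x + 3x^2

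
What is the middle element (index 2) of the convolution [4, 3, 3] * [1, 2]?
Use y[k] = Σ_i a[i]·b[k-i] at k=2. y[2] = 3×2 + 3×1 = 9

9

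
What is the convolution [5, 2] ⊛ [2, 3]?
y[0] = 5×2 = 10; y[1] = 5×3 + 2×2 = 19; y[2] = 2×3 = 6

[10, 19, 6]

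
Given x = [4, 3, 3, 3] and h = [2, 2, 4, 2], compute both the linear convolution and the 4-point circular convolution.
Linear: y_lin[0] = 4×2 = 8; y_lin[1] = 4×2 + 3×2 = 14; y_lin[2] = 4×4 + 3×2 + 3×2 = 28; y_lin[3] = 4×2 + 3×4 + 3×2 + 3×2 = 32; y_lin[4] = 3×2 + 3×4 + 3×2 = 24; y_lin[5] = 3×2 + 3×4 = 18; y_lin[6] = 3×2 = 6 → [8, 14, 28, 32, 24, 18, 6]. Circular (length 4): y[0] = 4×2 + 3×2 + 3×4 + 3×2 = 32; y[1] = 4×2 + 3×2 + 3×2 + 3×4 = 32; y[2] = 4×4 + 3×2 + 3×2 + 3×2 = 34; y[3] = 4×2 + 3×4 + 3×2 + 3×2 = 32 → [32, 32, 34, 32]

Linear: [8, 14, 28, 32, 24, 18, 6], Circular: [32, 32, 34, 32]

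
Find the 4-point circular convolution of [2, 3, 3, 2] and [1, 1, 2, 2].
Use y[k] = Σ_j a[j]·b[(k-j) mod 4]. y[0] = 2×1 + 3×2 + 3×2 + 2×1 = 16; y[1] = 2×1 + 3×1 + 3×2 + 2×2 = 15; y[2] = 2×2 + 3×1 + 3×1 + 2×2 = 14; y[3] = 2×2 + 3×2 + 3×1 + 2×1 = 15. Result: [16, 15, 14, 15]

[16, 15, 14, 15]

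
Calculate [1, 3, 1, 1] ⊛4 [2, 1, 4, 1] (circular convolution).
Use y[k] = Σ_j x[j]·h[(k-j) mod 4]. y[0] = 1×2 + 3×1 + 1×4 + 1×1 = 10; y[1] = 1×1 + 3×2 + 1×1 + 1×4 = 12; y[2] = 1×4 + 3×1 + 1×2 + 1×1 = 10; y[3] = 1×1 + 3×4 + 1×1 + 1×2 = 16. Result: [10, 12, 10, 16]

[10, 12, 10, 16]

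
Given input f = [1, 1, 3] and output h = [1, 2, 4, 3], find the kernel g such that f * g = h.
Output length 4 = len(f) + len(g) - 1 ⇒ len(g) = 2. Solve g forward using g[k] = (h[k] - Σ_{i≥1} f[i]·g[k-i]) / f[0]: g[0] = h[0] / f[0] = 1 / 1 = 1; g[1] = (h[1] - 1×1) / f[0] = (2 - 1×1) / 1 = 1. So g = [1, 1]. Forward-check [1, 1, 3] * [1, 1]: h[0] = 1×1 = 1; h[1] = 1×1 + 1×1 = 2; h[2] = 1×1 + 3×1 = 4; h[3] = 3×1 = 3 → [1, 2, 4, 3] ✓

[1, 1]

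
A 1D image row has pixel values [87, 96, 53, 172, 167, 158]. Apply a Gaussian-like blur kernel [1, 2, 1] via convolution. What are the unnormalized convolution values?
Convolve image row [87, 96, 53, 172, 167, 158] with kernel [1, 2, 1]: y[0] = 87×1 = 87; y[1] = 87×2 + 96×1 = 270; y[2] = 87×1 + 96×2 + 53×1 = 332; y[3] = 96×1 + 53×2 + 172×1 = 374; y[4] = 53×1 + 172×2 + 167×1 = 564; y[5] = 172×1 + 167×2 + 158×1 = 664; y[6] = 167×1 + 158×2 = 483; y[7] = 158×1 = 158 → [87, 270, 332, 374, 564, 664, 483, 158]. Normalization factor = sum(kernel) = 4.

[87, 270, 332, 374, 564, 664, 483, 158]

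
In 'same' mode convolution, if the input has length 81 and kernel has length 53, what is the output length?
'Same' mode returns an output with the same length as the input: 81

81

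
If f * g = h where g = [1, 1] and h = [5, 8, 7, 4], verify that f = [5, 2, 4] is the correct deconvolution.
Forward-compute [5, 2, 4] * [1, 1]: h[0] = 5×1 = 5; h[1] = 5×1 + 2×1 = 7; h[2] = 2×1 + 4×1 = 6; h[3] = 4×1 = 4 → [5, 7, 6, 4]. Does not match given h = [5, 8, 7, 4].

Not verified. [5, 2, 4] * [1, 1] = [5, 7, 6, 4], which differs from [5, 8, 7, 4] at index 1.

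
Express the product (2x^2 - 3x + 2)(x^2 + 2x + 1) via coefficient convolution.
Ascending coefficients: a = [2, -3, 2], b = [1, 2, 1]. c[0] = 2×1 = 2; c[1] = 2×2 + -3×1 = 1; c[2] = 2×1 + -3×2 + 2×1 = -2; c[3] = -3×1 + 2×2 = 1; c[4] = 2×1 = 2. Result coefficients: [2, 1, -2, 1, 2] → 2x^4 + x^3 - 2x^2 + x + 2

2x^4 + x^3 - 2x^2 + x + 2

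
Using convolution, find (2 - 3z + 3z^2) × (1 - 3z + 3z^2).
Ascending coefficients: a = [2, -3, 3], b = [1, -3, 3]. c[0] = 2×1 = 2; c[1] = 2×-3 + -3×1 = -9; c[2] = 2×3 + -3×-3 + 3×1 = 18; c[3] = -3×3 + 3×-3 = -18; c[4] = 3×3 = 9. Result coefficients: [2, -9, 18, -18, 9] → 2 - 9z + 18z^2 - 18z^3 + 9z^4

2 - 9z + 18z^2 - 18z^3 + 9z^4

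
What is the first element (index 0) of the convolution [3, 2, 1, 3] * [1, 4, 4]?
Use y[k] = Σ_i a[i]·b[k-i] at k=0. y[0] = 3×1 = 3

3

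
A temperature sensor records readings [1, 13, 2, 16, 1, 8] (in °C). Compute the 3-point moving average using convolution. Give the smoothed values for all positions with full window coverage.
3-point moving average kernel = [1, 1, 1]. Apply in 'valid' mode (full window coverage): avg[0] = (1 + 13 + 2) / 3 = 5.33; avg[1] = (13 + 2 + 16) / 3 = 10.33; avg[2] = (2 + 16 + 1) / 3 = 6.33; avg[3] = (16 + 1 + 8) / 3 = 8.33. Smoothed values: [5.33, 10.33, 6.33, 8.33]

[5.33, 10.33, 6.33, 8.33]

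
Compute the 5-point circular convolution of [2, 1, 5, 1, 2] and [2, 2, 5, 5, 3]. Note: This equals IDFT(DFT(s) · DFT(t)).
Either evaluate y[k] = Σ_j s[j]·t[(k-j) mod 5] directly, or use IDFT(DFT(s) · DFT(t)). y[0] = 2×2 + 1×3 + 5×5 + 1×5 + 2×2 = 41; y[1] = 2×2 + 1×2 + 5×3 + 1×5 + 2×5 = 36; y[2] = 2×5 + 1×2 + 5×2 + 1×3 + 2×5 = 35; y[3] = 2×5 + 1×5 + 5×2 + 1×2 + 2×3 = 33; y[4] = 2×3 + 1×5 + 5×5 + 1×2 + 2×2 = 42. Result: [41, 36, 35, 33, 42]

[41, 36, 35, 33, 42]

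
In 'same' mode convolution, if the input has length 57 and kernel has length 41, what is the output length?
'Same' mode returns an output with the same length as the input: 57

57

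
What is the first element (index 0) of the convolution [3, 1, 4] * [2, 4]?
Use y[k] = Σ_i a[i]·b[k-i] at k=0. y[0] = 3×2 = 6

6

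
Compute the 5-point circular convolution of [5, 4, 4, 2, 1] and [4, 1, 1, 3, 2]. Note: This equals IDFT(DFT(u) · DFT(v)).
Either evaluate y[k] = Σ_j u[j]·v[(k-j) mod 5] directly, or use IDFT(DFT(u) · DFT(v)). y[0] = 5×4 + 4×2 + 4×3 + 2×1 + 1×1 = 43; y[1] = 5×1 + 4×4 + 4×2 + 2×3 + 1×1 = 36; y[2] = 5×1 + 4×1 + 4×4 + 2×2 + 1×3 = 32; y[3] = 5×3 + 4×1 + 4×1 + 2×4 + 1×2 = 33; y[4] = 5×2 + 4×3 + 4×1 + 2×1 + 1×4 = 32. Result: [43, 36, 32, 33, 32]

[43, 36, 32, 33, 32]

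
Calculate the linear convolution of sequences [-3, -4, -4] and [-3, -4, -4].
y[0] = -3×-3 = 9; y[1] = -3×-4 + -4×-3 = 24; y[2] = -3×-4 + -4×-4 + -4×-3 = 40; y[3] = -4×-4 + -4×-4 = 32; y[4] = -4×-4 = 16

[9, 24, 40, 32, 16]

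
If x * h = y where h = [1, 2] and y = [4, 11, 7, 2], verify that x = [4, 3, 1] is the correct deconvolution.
Forward-compute [4, 3, 1] * [1, 2]: y[0] = 4×1 = 4; y[1] = 4×2 + 3×1 = 11; y[2] = 3×2 + 1×1 = 7; y[3] = 1×2 = 2 → [4, 11, 7, 2]. Matches given y = [4, 11, 7, 2], so verified.

Verified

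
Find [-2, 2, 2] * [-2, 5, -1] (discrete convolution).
y[0] = -2×-2 = 4; y[1] = -2×5 + 2×-2 = -14; y[2] = -2×-1 + 2×5 + 2×-2 = 8; y[3] = 2×-1 + 2×5 = 8; y[4] = 2×-1 = -2

[4, -14, 8, 8, -2]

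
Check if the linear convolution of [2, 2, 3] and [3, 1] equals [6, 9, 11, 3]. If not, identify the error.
Recompute linear convolution of [2, 2, 3] and [3, 1]: y[0] = 2×3 = 6; y[1] = 2×1 + 2×3 = 8; y[2] = 2×1 + 3×3 = 11; y[3] = 3×1 = 3 → [6, 8, 11, 3]. Compare to given [6, 9, 11, 3]: they differ at index 1: given 9, correct 8, so answer: No

No. Error at index 1: given 9, correct 8.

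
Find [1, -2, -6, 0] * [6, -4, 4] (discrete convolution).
y[0] = 1×6 = 6; y[1] = 1×-4 + -2×6 = -16; y[2] = 1×4 + -2×-4 + -6×6 = -24; y[3] = -2×4 + -6×-4 + 0×6 = 16; y[4] = -6×4 + 0×-4 = -24; y[5] = 0×4 = 0

[6, -16, -24, 16, -24, 0]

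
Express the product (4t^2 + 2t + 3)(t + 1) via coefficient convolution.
Ascending coefficients: a = [3, 2, 4], b = [1, 1]. c[0] = 3×1 = 3; c[1] = 3×1 + 2×1 = 5; c[2] = 2×1 + 4×1 = 6; c[3] = 4×1 = 4. Result coefficients: [3, 5, 6, 4] → 4t^3 + 6t^2 + 5t + 3

4t^3 + 6t^2 + 5t + 3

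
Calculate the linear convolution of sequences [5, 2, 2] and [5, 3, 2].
y[0] = 5×5 = 25; y[1] = 5×3 + 2×5 = 25; y[2] = 5×2 + 2×3 + 2×5 = 26; y[3] = 2×2 + 2×3 = 10; y[4] = 2×2 = 4

[25, 25, 26, 10, 4]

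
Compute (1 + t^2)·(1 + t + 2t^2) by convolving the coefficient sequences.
Ascending coefficients: a = [1, 0, 1], b = [1, 1, 2]. c[0] = 1×1 = 1; c[1] = 1×1 + 0×1 = 1; c[2] = 1×2 + 0×1 + 1×1 = 3; c[3] = 0×2 + 1×1 = 1; c[4] = 1×2 = 2. Result coefficients: [1, 1, 3, 1, 2] → 1 + t + 3t^2 + t^3 + 2t^4

1 + t + 3t^2 + t^3 + 2t^4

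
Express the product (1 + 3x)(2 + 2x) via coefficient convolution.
Ascending coefficients: a = [1, 3], b = [2, 2]. c[0] = 1×2 = 2; c[1] = 1×2 + 3×2 = 8; c[2] = 3×2 = 6. Result coefficients: [2, 8, 6] → 2 + 8x + 6x^2

2 + 8x + 6x^2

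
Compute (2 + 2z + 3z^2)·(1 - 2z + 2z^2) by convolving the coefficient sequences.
Ascending coefficients: a = [2, 2, 3], b = [1, -2, 2]. c[0] = 2×1 = 2; c[1] = 2×-2 + 2×1 = -2; c[2] = 2×2 + 2×-2 + 3×1 = 3; c[3] = 2×2 + 3×-2 = -2; c[4] = 3×2 = 6. Result coefficients: [2, -2, 3, -2, 6] → 2 - 2z + 3z^2 - 2z^3 + 6z^4

2 - 2z + 3z^2 - 2z^3 + 6z^4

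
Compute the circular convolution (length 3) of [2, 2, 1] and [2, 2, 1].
Use y[k] = Σ_j s[j]·t[(k-j) mod 3]. y[0] = 2×2 + 2×1 + 1×2 = 8; y[1] = 2×2 + 2×2 + 1×1 = 9; y[2] = 2×1 + 2×2 + 1×2 = 8. Result: [8, 9, 8]

[8, 9, 8]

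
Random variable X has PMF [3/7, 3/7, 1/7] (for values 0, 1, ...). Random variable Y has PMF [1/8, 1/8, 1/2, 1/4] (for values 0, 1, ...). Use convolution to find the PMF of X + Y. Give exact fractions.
P(X+Y=k) = Σ_i P(X=i)·P(Y=k-i) — a convolution of [3/7, 3/7, 1/7] and [1/8, 1/8, 1/2, 1/4]. P(X+Y=0) = (3/7)×(1/8) = 3/56; P(X+Y=1) = (3/7)×(1/8) + (3/7)×(1/8) = 3/56 + 3/56 = 3/28; P(X+Y=2) = (3/7)×(1/2) + (3/7)×(1/8) + (1/7)×(1/8) = 3/14 + 3/56 + 1/56 = 2/7; P(X+Y=3) = (3/7)×(1/4) + (3/7)×(1/2) + (1/7)×(1/8) = 3/28 + 3/14 + 1/56 = 19/56; P(X+Y=4) = (3/7)×(1/4) + (1/7)×(1/2) = 3/28 + 1/14 = 5/28; P(X+Y=5) = (1/7)×(1/4) = 1/28. PMF: [3/56, 3/28, 2/7, 19/56, 5/28, 1/28] (sums to 1 ✓)

[3/56, 3/28, 2/7, 19/56, 5/28, 1/28]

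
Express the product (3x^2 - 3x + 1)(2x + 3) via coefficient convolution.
Ascending coefficients: a = [1, -3, 3], b = [3, 2]. c[0] = 1×3 = 3; c[1] = 1×2 + -3×3 = -7; c[2] = -3×2 + 3×3 = 3; c[3] = 3×2 = 6. Result coefficients: [3, -7, 3, 6] → 6x^3 + 3x^2 - 7x + 3

6x^3 + 3x^2 - 7x + 3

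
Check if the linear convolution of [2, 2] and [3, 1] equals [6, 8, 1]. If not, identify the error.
Recompute linear convolution of [2, 2] and [3, 1]: y[0] = 2×3 = 6; y[1] = 2×1 + 2×3 = 8; y[2] = 2×1 = 2 → [6, 8, 2]. Compare to given [6, 8, 1]: they differ at index 2: given 1, correct 2, so answer: No

No. Error at index 2: given 1, correct 2.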